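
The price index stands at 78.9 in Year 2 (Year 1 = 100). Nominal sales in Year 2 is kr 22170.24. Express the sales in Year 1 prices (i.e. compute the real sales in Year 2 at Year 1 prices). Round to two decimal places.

28099.16

Real = Nominal ÷ (Index/100) = 22170.24 ÷ (78.9/100)
     = 22170.24 ÷ 0.789 = 28099.1635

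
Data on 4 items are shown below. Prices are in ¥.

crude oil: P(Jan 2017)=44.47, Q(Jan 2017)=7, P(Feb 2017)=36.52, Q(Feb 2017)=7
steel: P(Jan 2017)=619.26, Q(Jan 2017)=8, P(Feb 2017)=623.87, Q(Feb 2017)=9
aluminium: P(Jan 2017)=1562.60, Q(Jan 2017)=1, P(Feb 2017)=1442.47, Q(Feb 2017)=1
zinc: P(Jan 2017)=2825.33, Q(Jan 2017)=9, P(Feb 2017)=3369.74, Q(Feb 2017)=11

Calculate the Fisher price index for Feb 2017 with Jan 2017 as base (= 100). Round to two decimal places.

114.98

Laspeyres component (base-period weights):
ΣP(Feb 2017)Q(Jan 2017) = 36.52×7 + 623.87×8 + 1442.47×1 + 3369.74×9 = 255.64 + 4990.96 + 1442.47 + 30327.66 = 37016.73
ΣP(Jan 2017)Q(Jan 2017) = 44.47×7 + 619.26×8 + 1562.60×1 + 2825.33×9 = 311.29 + 4954.08 + 1562.6 + 25427.97 = 32255.94
L = 37016.73 / 32255.94 × 100 = 114.7594
Paasche component (current-period weights):
ΣP(Feb 2017)Q(Feb 2017) = 36.52×7 + 623.87×9 + 1442.47×1 + 3369.74×11 = 255.64 + 5614.83 + 1442.47 + 37067.14 = 44380.08
ΣP(Jan 2017)Q(Feb 2017) = 44.47×7 + 619.26×9 + 1562.60×1 + 2825.33×11 = 311.29 + 5573.34 + 1562.6 + 31078.63 = 38525.86
P = 44380.08 / 38525.86 × 100 = 115.1956
Fisher = √(L × P) = √(114.7594 × 115.1956) = 114.9773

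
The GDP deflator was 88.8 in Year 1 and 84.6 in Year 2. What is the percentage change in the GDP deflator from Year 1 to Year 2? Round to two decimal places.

-4.73%

Change = (84.6 − 88.8) / 88.8 × 100
       = -4.2 / 88.8 × 100 = -4.7297%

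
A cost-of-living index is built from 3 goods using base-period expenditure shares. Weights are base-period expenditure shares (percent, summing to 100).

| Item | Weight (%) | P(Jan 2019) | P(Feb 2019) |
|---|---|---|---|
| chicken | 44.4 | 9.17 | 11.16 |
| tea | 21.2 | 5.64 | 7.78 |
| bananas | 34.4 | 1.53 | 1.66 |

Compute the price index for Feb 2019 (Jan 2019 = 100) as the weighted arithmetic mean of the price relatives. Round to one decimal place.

120.6

chicken: 44.4 × (11.16/9.17) = 44.4 × 1.217012 = 54.0353
tea: 21.2 × (7.78/5.64) = 21.2 × 1.379433 = 29.2440
bananas: 34.4 × (1.66/1.53) = 34.4 × 1.084967 = 37.3229
Index = Σ wᵢ·(p₁ᵢ/p₀ᵢ) = 54.0353 + 29.2440 + 37.3229 = 120.6022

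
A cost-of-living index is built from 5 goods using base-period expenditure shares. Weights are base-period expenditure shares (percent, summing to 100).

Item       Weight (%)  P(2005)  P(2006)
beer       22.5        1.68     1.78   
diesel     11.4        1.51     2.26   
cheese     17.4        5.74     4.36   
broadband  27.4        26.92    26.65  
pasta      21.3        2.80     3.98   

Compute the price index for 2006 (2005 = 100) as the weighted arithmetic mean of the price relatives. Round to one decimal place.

111.5

beer: 22.5 × (1.78/1.68) = 22.5 × 1.059524 = 23.8393
diesel: 11.4 × (2.26/1.51) = 11.4 × 1.496689 = 17.0623
cheese: 17.4 × (4.36/5.74) = 17.4 × 0.759582 = 13.2167
broadband: 27.4 × (26.65/26.92) = 27.4 × 0.989970 = 27.1252
pasta: 21.3 × (3.98/2.80) = 21.3 × 1.421429 = 30.2764
Index = Σ wᵢ·(p₁ᵢ/p₀ᵢ) = 23.8393 + 17.0623 + 13.2167 + 27.1252 + 30.2764 = 111.5199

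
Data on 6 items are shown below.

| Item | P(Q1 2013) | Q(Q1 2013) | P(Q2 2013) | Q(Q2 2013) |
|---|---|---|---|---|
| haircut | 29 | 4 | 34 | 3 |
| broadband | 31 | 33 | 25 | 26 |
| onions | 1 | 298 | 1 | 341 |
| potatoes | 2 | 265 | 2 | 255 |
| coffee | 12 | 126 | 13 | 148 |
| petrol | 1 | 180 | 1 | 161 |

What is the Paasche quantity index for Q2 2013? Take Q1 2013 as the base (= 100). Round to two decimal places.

Paasche quantity index uses current-period prices as weights.
ΣP(Q2 2013)·Q(Q2 2013) = 34×3 + 25×26 + 1×341 + 2×255 + 13×148 + 1×161 = 102 + 650 + 341 + 510 + 1924 + 161 = 3688
ΣP(Q2 2013)·Q(Q1 2013) = 34×4 + 25×33 + 1×298 + 2×265 + 13×126 + 1×180 = 136 + 825 + 298 + 530 + 1638 + 180 = 3607
Index = 3688 / 3607 × 100 = 102.2456

102.25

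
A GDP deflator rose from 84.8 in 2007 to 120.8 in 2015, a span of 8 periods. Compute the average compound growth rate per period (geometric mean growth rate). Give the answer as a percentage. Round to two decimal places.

4.52%

Growth factor = (120.8/84.8)^(1/8) = (1.424528)^(1/8) = 1.045223
Growth rate = 1.045223 − 1 = 0.045223 = 4.5223%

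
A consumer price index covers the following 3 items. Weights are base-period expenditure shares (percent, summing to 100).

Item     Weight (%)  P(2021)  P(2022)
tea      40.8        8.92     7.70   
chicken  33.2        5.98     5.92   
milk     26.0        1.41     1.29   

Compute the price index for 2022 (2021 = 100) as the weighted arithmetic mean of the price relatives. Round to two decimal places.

91.87

tea: 40.8 × (7.70/8.92) = 40.8 × 0.863229 = 35.2197
chicken: 33.2 × (5.92/5.98) = 33.2 × 0.989967 = 32.8669
milk: 26.0 × (1.29/1.41) = 26.0 × 0.914894 = 23.7872
Index = Σ wᵢ·(p₁ᵢ/p₀ᵢ) = 35.2197 + 32.8669 + 23.7872 = 91.8739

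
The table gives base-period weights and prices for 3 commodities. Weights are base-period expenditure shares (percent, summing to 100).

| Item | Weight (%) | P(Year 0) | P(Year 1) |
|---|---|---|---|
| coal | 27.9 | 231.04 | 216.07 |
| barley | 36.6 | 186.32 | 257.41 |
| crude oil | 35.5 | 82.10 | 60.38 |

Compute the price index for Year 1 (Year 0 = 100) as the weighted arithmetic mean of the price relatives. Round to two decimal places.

coal: 27.9 × (216.07/231.04) = 27.9 × 0.935206 = 26.0922
barley: 36.6 × (257.41/186.32) = 36.6 × 1.381548 = 50.5647
crude oil: 35.5 × (60.38/82.10) = 35.5 × 0.735445 = 26.1083
Index = Σ wᵢ·(p₁ᵢ/p₀ᵢ) = 26.0922 + 50.5647 + 26.1083 = 102.7652

102.77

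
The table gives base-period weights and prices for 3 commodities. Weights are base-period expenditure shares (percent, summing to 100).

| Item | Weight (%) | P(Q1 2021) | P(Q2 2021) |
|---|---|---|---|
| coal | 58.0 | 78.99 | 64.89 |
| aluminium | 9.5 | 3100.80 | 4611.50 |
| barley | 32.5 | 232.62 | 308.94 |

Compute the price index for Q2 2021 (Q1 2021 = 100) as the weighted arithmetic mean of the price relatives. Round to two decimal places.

104.94

coal: 58.0 × (64.89/78.99) = 58.0 × 0.821496 = 47.6468
aluminium: 9.5 × (4611.50/3100.80) = 9.5 × 1.487197 = 14.1284
barley: 32.5 × (308.94/232.62) = 32.5 × 1.328089 = 43.1629
Index = Σ wᵢ·(p₁ᵢ/p₀ᵢ) = 47.6468 + 14.1284 + 43.1629 = 104.9380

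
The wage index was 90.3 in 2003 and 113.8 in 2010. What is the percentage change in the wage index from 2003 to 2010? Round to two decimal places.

26.02%

Change = (113.8 − 90.3) / 90.3 × 100
       = 23.5 / 90.3 × 100 = 26.0244%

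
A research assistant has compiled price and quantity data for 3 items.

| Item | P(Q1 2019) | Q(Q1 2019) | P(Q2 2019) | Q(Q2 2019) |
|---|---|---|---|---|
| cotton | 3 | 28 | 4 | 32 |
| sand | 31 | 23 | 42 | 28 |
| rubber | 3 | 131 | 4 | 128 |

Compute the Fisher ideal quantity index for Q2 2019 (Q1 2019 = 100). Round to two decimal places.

113.32

Laspeyres component (base-period weights):
ΣP(Q1 2019)Q(Q2 2019) = 3×32 + 31×28 + 3×128 = 96 + 868 + 384 = 1348
ΣP(Q1 2019)Q(Q1 2019) = 3×28 + 31×23 + 3×131 = 84 + 713 + 393 = 1190
L = 1348 / 1190 × 100 = 113.2773
Paasche component (current-period weights):
ΣP(Q2 2019)Q(Q2 2019) = 4×32 + 42×28 + 4×128 = 128 + 1176 + 512 = 1816
ΣP(Q2 2019)Q(Q1 2019) = 4×28 + 42×23 + 4×131 = 112 + 966 + 524 = 1602
P = 1816 / 1602 × 100 = 113.3583
Fisher = √(L × P) = √(113.2773 × 113.3583) = 113.3178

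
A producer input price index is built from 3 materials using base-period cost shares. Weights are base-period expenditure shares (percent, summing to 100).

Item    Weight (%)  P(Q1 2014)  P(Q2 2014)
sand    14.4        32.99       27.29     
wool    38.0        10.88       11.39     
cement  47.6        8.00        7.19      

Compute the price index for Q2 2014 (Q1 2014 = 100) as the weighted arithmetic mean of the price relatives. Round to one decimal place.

94.5

sand: 14.4 × (27.29/32.99) = 14.4 × 0.827220 = 11.9120
wool: 38.0 × (11.39/10.88) = 38.0 × 1.046875 = 39.7812
cement: 47.6 × (7.19/8.00) = 47.6 × 0.898750 = 42.7805
Index = Σ wᵢ·(p₁ᵢ/p₀ᵢ) = 11.9120 + 39.7812 + 42.7805 = 94.4737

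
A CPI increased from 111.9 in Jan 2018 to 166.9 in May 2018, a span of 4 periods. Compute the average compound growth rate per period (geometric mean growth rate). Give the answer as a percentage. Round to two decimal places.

Growth factor = (166.9/111.9)^(1/4) = (1.491510)^(1/4) = 1.105113
Growth rate = 1.105113 − 1 = 0.105113 = 10.5113%

10.51%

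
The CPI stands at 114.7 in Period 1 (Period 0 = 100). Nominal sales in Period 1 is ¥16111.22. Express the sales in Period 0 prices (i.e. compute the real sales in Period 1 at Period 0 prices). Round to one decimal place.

14046.4

Real = Nominal ÷ (Index/100) = 16111.22 ÷ (114.7/100)
     = 16111.22 ÷ 1.147 = 14046.3993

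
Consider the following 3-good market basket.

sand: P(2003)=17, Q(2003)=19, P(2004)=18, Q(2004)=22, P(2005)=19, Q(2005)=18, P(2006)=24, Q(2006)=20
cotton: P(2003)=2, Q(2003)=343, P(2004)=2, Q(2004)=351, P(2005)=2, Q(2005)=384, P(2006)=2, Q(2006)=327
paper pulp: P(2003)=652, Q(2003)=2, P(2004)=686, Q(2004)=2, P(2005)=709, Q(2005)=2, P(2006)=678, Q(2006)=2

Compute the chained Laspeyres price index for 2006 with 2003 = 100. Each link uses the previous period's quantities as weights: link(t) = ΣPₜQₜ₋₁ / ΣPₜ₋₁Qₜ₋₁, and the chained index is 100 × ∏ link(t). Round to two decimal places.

107.80

Link 2003→2004:
ΣP(2004)Q(2003) = 18×19 + 2×343 + 686×2 = 342 + 686 + 1372 = 2400
ΣP(2003)Q(2003) = 17×19 + 2×343 + 652×2 = 323 + 686 + 1304 = 2313
link = 2400/2313 = 1.037613
Link 2004→2005:
ΣP(2005)Q(2004) = 19×22 + 2×351 + 709×2 = 418 + 702 + 1418 = 2538
ΣP(2004)Q(2004) = 18×22 + 2×351 + 686×2 = 396 + 702 + 1372 = 2470
link = 2538/2470 = 1.027530
Link 2005→2006:
ΣP(2006)Q(2005) = 24×18 + 2×384 + 678×2 = 432 + 768 + 1356 = 2556
ΣP(2005)Q(2005) = 19×18 + 2×384 + 709×2 = 342 + 768 + 1418 = 2528
link = 2556/2528 = 1.011076
Chained index = 100 × 1.037613 × 1.027530 × 1.011076 = 107.7988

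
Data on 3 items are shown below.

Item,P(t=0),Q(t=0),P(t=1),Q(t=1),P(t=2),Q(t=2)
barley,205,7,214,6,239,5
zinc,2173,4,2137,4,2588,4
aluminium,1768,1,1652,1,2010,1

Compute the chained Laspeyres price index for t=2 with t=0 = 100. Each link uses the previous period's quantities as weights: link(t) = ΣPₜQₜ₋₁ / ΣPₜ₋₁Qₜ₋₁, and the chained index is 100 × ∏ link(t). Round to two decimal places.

118.14

Link t=0→t=1:
ΣP(t=1)Q(t=0) = 214×7 + 2137×4 + 1652×1 = 1498 + 8548 + 1652 = 11698
ΣP(t=0)Q(t=0) = 205×7 + 2173×4 + 1768×1 = 1435 + 8692 + 1768 = 11895
link = 11698/11895 = 0.983438
Link t=1→t=2:
ΣP(t=2)Q(t=1) = 239×6 + 2588×4 + 2010×1 = 1434 + 10352 + 2010 = 13796
ΣP(t=1)Q(t=1) = 214×6 + 2137×4 + 1652×1 = 1284 + 8548 + 1652 = 11484
link = 13796/11484 = 1.201324
Chained index = 100 × 0.983438 × 1.201324 = 118.1428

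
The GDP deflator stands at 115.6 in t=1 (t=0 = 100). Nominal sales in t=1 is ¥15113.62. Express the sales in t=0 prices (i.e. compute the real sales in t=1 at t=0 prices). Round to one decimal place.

Real = Nominal ÷ (Index/100) = 15113.62 ÷ (115.6/100)
     = 15113.62 ÷ 1.156 = 13074.0657

13074.1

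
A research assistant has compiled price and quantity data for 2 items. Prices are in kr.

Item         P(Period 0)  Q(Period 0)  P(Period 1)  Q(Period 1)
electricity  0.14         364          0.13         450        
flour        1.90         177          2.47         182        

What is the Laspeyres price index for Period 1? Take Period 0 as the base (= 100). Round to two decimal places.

125.11

Laspeyres price index uses base-period quantities as weights.
ΣP(Period 1)·Q(Period 0) = 0.13×364 + 2.47×177 = 47.32 + 437.19 = 484.51
ΣP(Period 0)·Q(Period 0) = 0.14×364 + 1.90×177 = 50.96 + 336.3 = 387.26
Index = 484.51 / 387.26 × 100 = 125.1123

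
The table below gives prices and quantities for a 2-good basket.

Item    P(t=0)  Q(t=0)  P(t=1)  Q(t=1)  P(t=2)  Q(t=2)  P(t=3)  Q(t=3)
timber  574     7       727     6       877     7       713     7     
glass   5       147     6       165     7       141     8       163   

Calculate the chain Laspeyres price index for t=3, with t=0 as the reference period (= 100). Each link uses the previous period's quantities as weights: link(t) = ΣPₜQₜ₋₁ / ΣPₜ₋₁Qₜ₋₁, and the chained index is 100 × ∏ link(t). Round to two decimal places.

Link t=0→t=1:
ΣP(t=1)Q(t=0) = 727×7 + 6×147 = 5089 + 882 = 5971
ΣP(t=0)Q(t=0) = 574×7 + 5×147 = 4018 + 735 = 4753
link = 5971/4753 = 1.256259
Link t=1→t=2:
ΣP(t=2)Q(t=1) = 877×6 + 7×165 = 5262 + 1155 = 6417
ΣP(t=1)Q(t=1) = 727×6 + 6×165 = 4362 + 990 = 5352
link = 6417/5352 = 1.198991
Link t=2→t=3:
ΣP(t=3)Q(t=2) = 713×7 + 8×141 = 4991 + 1128 = 6119
ΣP(t=2)Q(t=2) = 877×7 + 7×141 = 6139 + 987 = 7126
link = 6119/7126 = 0.858687
Chained index = 100 × 1.256259 × 1.198991 × 0.858687 = 129.3391

129.34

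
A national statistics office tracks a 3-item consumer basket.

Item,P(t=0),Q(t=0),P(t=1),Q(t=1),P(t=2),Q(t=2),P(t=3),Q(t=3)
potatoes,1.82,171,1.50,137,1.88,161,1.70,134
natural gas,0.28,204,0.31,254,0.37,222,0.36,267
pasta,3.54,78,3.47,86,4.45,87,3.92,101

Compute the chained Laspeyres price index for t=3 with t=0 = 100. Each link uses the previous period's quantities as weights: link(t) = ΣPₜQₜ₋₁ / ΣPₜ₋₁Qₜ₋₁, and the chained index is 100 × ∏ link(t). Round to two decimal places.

103.88

Link t=0→t=1:
ΣP(t=1)Q(t=0) = 1.50×171 + 0.31×204 + 3.47×78 = 256.5 + 63.24 + 270.66 = 590.4
ΣP(t=0)Q(t=0) = 1.82×171 + 0.28×204 + 3.54×78 = 311.22 + 57.12 + 276.12 = 644.46
link = 590.4/644.46 = 0.916116
Link t=1→t=2:
ΣP(t=2)Q(t=1) = 1.88×137 + 0.37×254 + 4.45×86 = 257.56 + 93.98 + 382.7 = 734.24
ΣP(t=1)Q(t=1) = 1.50×137 + 0.31×254 + 3.47×86 = 205.5 + 78.74 + 298.42 = 582.66
link = 734.24/582.66 = 1.260152
Link t=2→t=3:
ΣP(t=3)Q(t=2) = 1.70×161 + 0.36×222 + 3.92×87 = 273.7 + 79.92 + 341.04 = 694.66
ΣP(t=2)Q(t=2) = 1.88×161 + 0.37×222 + 4.45×87 = 302.68 + 82.14 + 387.15 = 771.97
link = 694.66/771.97 = 0.899854
Chained index = 100 × 0.916116 × 1.260152 × 0.899854 = 103.8831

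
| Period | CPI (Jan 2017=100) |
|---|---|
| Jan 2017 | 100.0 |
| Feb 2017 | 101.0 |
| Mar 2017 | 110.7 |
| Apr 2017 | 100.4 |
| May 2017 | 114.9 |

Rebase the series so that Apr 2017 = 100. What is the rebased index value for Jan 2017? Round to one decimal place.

Rebased(Jan 2017) = 100.0 / 100.4 × 100 = 99.6016

99.6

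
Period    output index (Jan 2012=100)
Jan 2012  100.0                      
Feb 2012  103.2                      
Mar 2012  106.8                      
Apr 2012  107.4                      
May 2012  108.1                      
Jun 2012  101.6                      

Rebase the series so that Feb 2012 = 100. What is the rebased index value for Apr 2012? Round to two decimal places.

Rebased(Apr 2012) = 107.4 / 103.2 × 100 = 104.0698

104.07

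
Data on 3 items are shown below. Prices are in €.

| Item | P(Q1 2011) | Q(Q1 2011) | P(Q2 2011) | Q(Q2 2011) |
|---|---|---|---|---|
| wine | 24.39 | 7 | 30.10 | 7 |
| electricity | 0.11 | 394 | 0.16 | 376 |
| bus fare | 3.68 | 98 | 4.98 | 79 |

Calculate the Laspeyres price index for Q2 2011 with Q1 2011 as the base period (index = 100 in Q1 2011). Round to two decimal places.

132.55

Laspeyres price index uses base-period quantities as weights.
ΣP(Q2 2011)·Q(Q1 2011) = 30.10×7 + 0.16×394 + 4.98×98 = 210.7 + 63.04 + 488.04 = 761.78
ΣP(Q1 2011)·Q(Q1 2011) = 24.39×7 + 0.11×394 + 3.68×98 = 170.73 + 43.34 + 360.64 = 574.71
Index = 761.78 / 574.71 × 100 = 132.5503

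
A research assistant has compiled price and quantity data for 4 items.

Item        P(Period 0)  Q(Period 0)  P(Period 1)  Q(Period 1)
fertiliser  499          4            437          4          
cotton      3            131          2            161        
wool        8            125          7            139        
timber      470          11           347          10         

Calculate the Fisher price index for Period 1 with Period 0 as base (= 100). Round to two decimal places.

Laspeyres component (base-period weights):
ΣP(Period 1)Q(Period 0) = 437×4 + 2×131 + 7×125 + 347×11 = 1748 + 262 + 875 + 3817 = 6702
ΣP(Period 0)Q(Period 0) = 499×4 + 3×131 + 8×125 + 470×11 = 1996 + 393 + 1000 + 5170 = 8559
L = 6702 / 8559 × 100 = 78.3035
Paasche component (current-period weights):
ΣP(Period 1)Q(Period 1) = 437×4 + 2×161 + 7×139 + 347×10 = 1748 + 322 + 973 + 3470 = 6513
ΣP(Period 0)Q(Period 1) = 499×4 + 3×161 + 8×139 + 470×10 = 1996 + 483 + 1112 + 4700 = 8291
P = 6513 / 8291 × 100 = 78.5551
Fisher = √(L × P) = √(78.3035 × 78.5551) = 78.4292

78.43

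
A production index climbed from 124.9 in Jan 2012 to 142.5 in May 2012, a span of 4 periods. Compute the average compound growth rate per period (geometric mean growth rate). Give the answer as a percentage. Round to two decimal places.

Growth factor = (142.5/124.9)^(1/4) = (1.140913)^(1/4) = 1.033506
Growth rate = 1.033506 − 1 = 0.033506 = 3.3506%

3.35%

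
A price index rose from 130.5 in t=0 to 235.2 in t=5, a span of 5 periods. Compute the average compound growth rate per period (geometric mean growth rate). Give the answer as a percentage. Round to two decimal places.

12.50%

Growth factor = (235.2/130.5)^(1/5) = (1.802299)^(1/5) = 1.125033
Growth rate = 1.125033 − 1 = 0.125033 = 12.5033%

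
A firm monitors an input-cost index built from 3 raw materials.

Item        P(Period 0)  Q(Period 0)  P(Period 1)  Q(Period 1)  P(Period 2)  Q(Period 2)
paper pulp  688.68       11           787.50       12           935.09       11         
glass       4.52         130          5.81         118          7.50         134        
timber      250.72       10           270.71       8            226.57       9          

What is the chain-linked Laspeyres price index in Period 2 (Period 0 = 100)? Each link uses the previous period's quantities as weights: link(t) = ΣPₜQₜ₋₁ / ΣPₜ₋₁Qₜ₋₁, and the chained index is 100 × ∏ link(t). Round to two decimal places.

Link Period 0→Period 1:
ΣP(Period 1)Q(Period 0) = 787.50×11 + 5.81×130 + 270.71×10 = 8662.5 + 755.3 + 2707.1 = 12124.9
ΣP(Period 0)Q(Period 0) = 688.68×11 + 4.52×130 + 250.72×10 = 7575.48 + 587.6 + 2507.2 = 10670.28
link = 12124.9/10670.28 = 1.136324
Link Period 1→Period 2:
ΣP(Period 2)Q(Period 1) = 935.09×12 + 7.50×118 + 226.57×8 = 11221.08 + 885 + 1812.56 = 13918.64
ΣP(Period 1)Q(Period 1) = 787.50×12 + 5.81×118 + 270.71×8 = 9450 + 685.58 + 2165.68 = 12301.26
link = 13918.64/12301.26 = 1.131481
Chained index = 100 × 1.136324 × 1.131481 = 128.5729

128.57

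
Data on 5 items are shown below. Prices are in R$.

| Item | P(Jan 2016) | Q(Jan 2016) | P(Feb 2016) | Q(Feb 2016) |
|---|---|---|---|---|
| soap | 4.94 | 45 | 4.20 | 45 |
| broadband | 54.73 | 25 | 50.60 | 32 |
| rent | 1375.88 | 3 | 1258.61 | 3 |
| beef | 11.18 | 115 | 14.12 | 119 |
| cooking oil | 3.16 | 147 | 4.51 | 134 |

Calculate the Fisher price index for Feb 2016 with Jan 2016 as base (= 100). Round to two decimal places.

Laspeyres component (base-period weights):
ΣP(Feb 2016)Q(Jan 2016) = 4.20×45 + 50.60×25 + 1258.61×3 + 14.12×115 + 4.51×147 = 189 + 1265 + 3775.83 + 1623.8 + 662.97 = 7516.6
ΣP(Jan 2016)Q(Jan 2016) = 4.94×45 + 54.73×25 + 1375.88×3 + 11.18×115 + 3.16×147 = 222.3 + 1368.25 + 4127.64 + 1285.7 + 464.52 = 7468.41
L = 7516.6 / 7468.41 × 100 = 100.6453
Paasche component (current-period weights):
ΣP(Feb 2016)Q(Feb 2016) = 4.20×45 + 50.60×32 + 1258.61×3 + 14.12×119 + 4.51×134 = 189 + 1619.2 + 3775.83 + 1680.28 + 604.34 = 7868.65
ΣP(Jan 2016)Q(Feb 2016) = 4.94×45 + 54.73×32 + 1375.88×3 + 11.18×119 + 3.16×134 = 222.3 + 1751.36 + 4127.64 + 1330.42 + 423.44 = 7855.16
P = 7868.65 / 7855.16 × 100 = 100.1717
Fisher = √(L × P) = √(100.6453 × 100.1717) = 100.4082

100.41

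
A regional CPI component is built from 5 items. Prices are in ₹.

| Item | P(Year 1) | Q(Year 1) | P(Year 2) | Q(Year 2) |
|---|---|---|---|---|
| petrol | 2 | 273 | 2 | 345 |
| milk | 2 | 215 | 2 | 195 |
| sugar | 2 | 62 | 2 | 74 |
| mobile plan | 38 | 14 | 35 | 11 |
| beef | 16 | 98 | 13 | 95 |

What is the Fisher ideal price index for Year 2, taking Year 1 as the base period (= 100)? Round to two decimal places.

Laspeyres component (base-period weights):
ΣP(Year 2)Q(Year 1) = 2×273 + 2×215 + 2×62 + 35×14 + 13×98 = 546 + 430 + 124 + 490 + 1274 = 2864
ΣP(Year 1)Q(Year 1) = 2×273 + 2×215 + 2×62 + 38×14 + 16×98 = 546 + 430 + 124 + 532 + 1568 = 3200
L = 2864 / 3200 × 100 = 89.5000
Paasche component (current-period weights):
ΣP(Year 2)Q(Year 2) = 2×345 + 2×195 + 2×74 + 35×11 + 13×95 = 690 + 390 + 148 + 385 + 1235 = 2848
ΣP(Year 1)Q(Year 2) = 2×345 + 2×195 + 2×74 + 38×11 + 16×95 = 690 + 390 + 148 + 418 + 1520 = 3166
P = 2848 / 3166 × 100 = 89.9558
Fisher = √(L × P) = √(89.5000 × 89.9558) = 89.7276

89.73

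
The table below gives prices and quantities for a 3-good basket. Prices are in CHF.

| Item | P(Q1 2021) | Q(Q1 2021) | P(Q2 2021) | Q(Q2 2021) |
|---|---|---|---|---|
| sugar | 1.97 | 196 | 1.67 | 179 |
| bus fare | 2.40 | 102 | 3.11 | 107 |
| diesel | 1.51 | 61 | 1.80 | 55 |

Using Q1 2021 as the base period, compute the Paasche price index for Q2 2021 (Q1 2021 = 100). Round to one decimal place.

Paasche price index uses current-period quantities as weights.
ΣP(Q2 2021)·Q(Q2 2021) = 1.67×179 + 3.11×107 + 1.80×55 = 298.93 + 332.77 + 99 = 730.7
ΣP(Q1 2021)·Q(Q2 2021) = 1.97×179 + 2.40×107 + 1.51×55 = 352.63 + 256.8 + 83.05 = 692.48
Index = 730.7 / 692.48 × 100 = 105.5193

105.5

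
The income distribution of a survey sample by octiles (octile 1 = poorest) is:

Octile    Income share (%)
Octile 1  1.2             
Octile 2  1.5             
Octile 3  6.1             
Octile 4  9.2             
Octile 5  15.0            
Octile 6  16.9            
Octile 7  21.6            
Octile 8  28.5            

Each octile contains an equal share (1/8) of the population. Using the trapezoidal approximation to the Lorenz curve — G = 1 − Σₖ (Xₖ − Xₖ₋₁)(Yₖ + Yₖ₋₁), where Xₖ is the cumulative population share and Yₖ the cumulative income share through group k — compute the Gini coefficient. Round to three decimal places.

Cumulative income shares Yₖ: 0.0120, 0.0270, 0.0880, 0.1800, 0.3300, 0.4990, 0.7150, 1.0000
Σ (Xₖ−Xₖ₋₁)(Yₖ+Yₖ₋₁) = (1/8)(0.0120+0.0000) + (1/8)(0.0270+0.0120) + (1/8)(0.0880+0.0270) + (1/8)(0.1800+0.0880) + (1/8)(0.3300+0.1800) + (1/8)(0.4990+0.3300) + (1/8)(0.7150+0.4990) + (1/8)(1.0000+0.7150)
  = 0.0015 + 0.0049 + 0.0144 + 0.0335 + 0.0638 + 0.1036 + 0.1517 + 0.2144 = 0.5877
G = 1 − 0.5877 = 0.4123

0.412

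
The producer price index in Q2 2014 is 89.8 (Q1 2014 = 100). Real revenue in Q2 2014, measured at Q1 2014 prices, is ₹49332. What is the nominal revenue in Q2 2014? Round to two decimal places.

44300.14

Nominal = Real × (Index/100) = 49332 × (89.8/100)
        = 49332 × 0.898 = 44300.1360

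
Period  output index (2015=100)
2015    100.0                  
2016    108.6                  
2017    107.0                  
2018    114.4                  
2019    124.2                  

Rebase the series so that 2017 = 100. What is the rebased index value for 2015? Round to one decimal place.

Rebased(2015) = 100.0 / 107.0 × 100 = 93.4579

93.5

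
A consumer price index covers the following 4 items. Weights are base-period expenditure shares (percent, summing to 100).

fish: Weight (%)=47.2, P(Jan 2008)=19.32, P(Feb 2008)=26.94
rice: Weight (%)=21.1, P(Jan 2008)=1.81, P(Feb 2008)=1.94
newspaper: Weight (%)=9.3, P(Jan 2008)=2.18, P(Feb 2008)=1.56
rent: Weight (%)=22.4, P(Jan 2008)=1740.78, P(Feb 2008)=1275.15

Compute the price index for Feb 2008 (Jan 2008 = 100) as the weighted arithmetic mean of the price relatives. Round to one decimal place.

111.5

fish: 47.2 × (26.94/19.32) = 47.2 × 1.394410 = 65.8161
rice: 21.1 × (1.94/1.81) = 21.1 × 1.071823 = 22.6155
newspaper: 9.3 × (1.56/2.18) = 9.3 × 0.715596 = 6.6550
rent: 22.4 × (1275.15/1740.78) = 22.4 × 0.732516 = 16.4084
Index = Σ wᵢ·(p₁ᵢ/p₀ᵢ) = 65.8161 + 22.6155 + 6.6550 + 16.4084 = 111.4950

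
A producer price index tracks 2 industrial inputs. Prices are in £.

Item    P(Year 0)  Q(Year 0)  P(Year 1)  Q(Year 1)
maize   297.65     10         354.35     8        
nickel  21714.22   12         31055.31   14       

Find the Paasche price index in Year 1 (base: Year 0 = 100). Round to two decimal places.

Paasche price index uses current-period quantities as weights.
ΣP(Year 1)·Q(Year 1) = 354.35×8 + 31055.31×14 = 2834.8 + 434774.34 = 437609.14
ΣP(Year 0)·Q(Year 1) = 297.65×8 + 21714.22×14 = 2381.2 + 303999.08 = 306380.28
Index = 437609.14 / 306380.28 × 100 = 142.8320

142.83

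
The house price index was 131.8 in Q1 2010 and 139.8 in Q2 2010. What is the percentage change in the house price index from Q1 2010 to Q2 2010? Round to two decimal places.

Change = (139.8 − 131.8) / 131.8 × 100
       = 8.0 / 131.8 × 100 = 6.0698%

6.07%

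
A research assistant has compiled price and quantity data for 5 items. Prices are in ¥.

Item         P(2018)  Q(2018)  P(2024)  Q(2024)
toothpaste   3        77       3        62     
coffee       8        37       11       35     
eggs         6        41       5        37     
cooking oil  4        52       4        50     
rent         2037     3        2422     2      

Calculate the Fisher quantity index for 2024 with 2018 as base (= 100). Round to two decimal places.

Laspeyres component (base-period weights):
ΣP(2018)Q(2024) = 3×62 + 8×35 + 6×37 + 4×50 + 2037×2 = 186 + 280 + 222 + 200 + 4074 = 4962
ΣP(2018)Q(2018) = 3×77 + 8×37 + 6×41 + 4×52 + 2037×3 = 231 + 296 + 246 + 208 + 6111 = 7092
L = 4962 / 7092 × 100 = 69.9662
Paasche component (current-period weights):
ΣP(2024)Q(2024) = 3×62 + 11×35 + 5×37 + 4×50 + 2422×2 = 186 + 385 + 185 + 200 + 4844 = 5800
ΣP(2024)Q(2018) = 3×77 + 11×37 + 5×41 + 4×52 + 2422×3 = 231 + 407 + 205 + 208 + 7266 = 8317
P = 5800 / 8317 × 100 = 69.7367
Fisher = √(L × P) = √(69.9662 × 69.7367) = 69.8513

69.85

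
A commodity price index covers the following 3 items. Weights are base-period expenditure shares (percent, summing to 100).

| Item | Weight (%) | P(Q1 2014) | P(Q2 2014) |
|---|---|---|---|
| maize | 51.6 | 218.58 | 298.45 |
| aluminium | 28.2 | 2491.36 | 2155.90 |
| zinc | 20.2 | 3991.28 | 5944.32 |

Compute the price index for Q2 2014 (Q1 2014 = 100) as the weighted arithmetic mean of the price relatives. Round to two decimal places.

maize: 51.6 × (298.45/218.58) = 51.6 × 1.365404 = 70.4548
aluminium: 28.2 × (2155.90/2491.36) = 28.2 × 0.865351 = 24.4029
zinc: 20.2 × (5944.32/3991.28) = 20.2 × 1.489327 = 30.0844
Index = Σ wᵢ·(p₁ᵢ/p₀ᵢ) = 70.4548 + 24.4029 + 30.0844 = 124.9421

124.94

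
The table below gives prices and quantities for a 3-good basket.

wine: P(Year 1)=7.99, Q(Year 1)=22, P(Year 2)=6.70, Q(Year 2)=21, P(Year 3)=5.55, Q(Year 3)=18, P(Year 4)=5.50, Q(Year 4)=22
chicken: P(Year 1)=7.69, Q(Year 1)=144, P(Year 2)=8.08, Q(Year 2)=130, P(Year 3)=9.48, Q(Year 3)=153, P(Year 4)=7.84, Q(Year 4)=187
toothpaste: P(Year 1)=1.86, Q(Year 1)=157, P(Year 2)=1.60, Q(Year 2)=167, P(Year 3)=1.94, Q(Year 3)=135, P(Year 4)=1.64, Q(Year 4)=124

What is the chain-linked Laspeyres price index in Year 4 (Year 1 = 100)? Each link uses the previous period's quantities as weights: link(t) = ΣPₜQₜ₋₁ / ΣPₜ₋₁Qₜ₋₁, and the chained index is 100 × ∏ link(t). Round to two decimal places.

95.42

Link Year 1→Year 2:
ΣP(Year 2)Q(Year 1) = 6.70×22 + 8.08×144 + 1.60×157 = 147.4 + 1163.52 + 251.2 = 1562.12
ΣP(Year 1)Q(Year 1) = 7.99×22 + 7.69×144 + 1.86×157 = 175.78 + 1107.36 + 292.02 = 1575.16
link = 1562.12/1575.16 = 0.991721
Link Year 2→Year 3:
ΣP(Year 3)Q(Year 2) = 5.55×21 + 9.48×130 + 1.94×167 = 116.55 + 1232.4 + 323.98 = 1672.93
ΣP(Year 2)Q(Year 2) = 6.70×21 + 8.08×130 + 1.60×167 = 140.7 + 1050.4 + 267.2 = 1458.3
link = 1672.93/1458.3 = 1.147178
Link Year 3→Year 4:
ΣP(Year 4)Q(Year 3) = 5.50×18 + 7.84×153 + 1.64×135 = 99 + 1199.52 + 221.4 = 1519.92
ΣP(Year 3)Q(Year 3) = 5.55×18 + 9.48×153 + 1.94×135 = 99.9 + 1450.44 + 261.9 = 1812.24
link = 1519.92/1812.24 = 0.838697
Chained index = 100 × 0.991721 × 1.147178 × 0.838697 = 95.4170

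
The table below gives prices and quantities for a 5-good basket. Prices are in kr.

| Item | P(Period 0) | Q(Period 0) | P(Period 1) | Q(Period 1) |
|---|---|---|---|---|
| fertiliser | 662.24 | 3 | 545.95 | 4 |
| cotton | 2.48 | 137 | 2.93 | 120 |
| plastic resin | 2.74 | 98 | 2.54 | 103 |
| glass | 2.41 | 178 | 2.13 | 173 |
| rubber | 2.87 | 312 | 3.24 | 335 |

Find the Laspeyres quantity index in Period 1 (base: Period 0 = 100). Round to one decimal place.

Laspeyres quantity index uses base-period prices as weights.
ΣP(Period 0)·Q(Period 1) = 662.24×4 + 2.48×120 + 2.74×103 + 2.41×173 + 2.87×335 = 2648.96 + 297.6 + 282.22 + 416.93 + 961.45 = 4607.16
ΣP(Period 0)·Q(Period 0) = 662.24×3 + 2.48×137 + 2.74×98 + 2.41×178 + 2.87×312 = 1986.72 + 339.76 + 268.52 + 428.98 + 895.44 = 3919.42
Index = 4607.16 / 3919.42 × 100 = 117.5470

117.5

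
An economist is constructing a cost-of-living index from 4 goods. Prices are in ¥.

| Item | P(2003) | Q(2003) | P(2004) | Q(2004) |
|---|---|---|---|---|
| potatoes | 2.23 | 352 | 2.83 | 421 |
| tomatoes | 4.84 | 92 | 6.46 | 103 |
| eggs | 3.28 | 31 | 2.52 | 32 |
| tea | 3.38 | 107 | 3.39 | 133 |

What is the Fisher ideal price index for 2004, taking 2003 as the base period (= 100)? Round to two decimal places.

Laspeyres component (base-period weights):
ΣP(2004)Q(2003) = 2.83×352 + 6.46×92 + 2.52×31 + 3.39×107 = 996.16 + 594.32 + 78.12 + 362.73 = 2031.33
ΣP(2003)Q(2003) = 2.23×352 + 4.84×92 + 3.28×31 + 3.38×107 = 784.96 + 445.28 + 101.68 + 361.66 = 1693.58
L = 2031.33 / 1693.58 × 100 = 119.9430
Paasche component (current-period weights):
ΣP(2004)Q(2004) = 2.83×421 + 6.46×103 + 2.52×32 + 3.39×133 = 1191.43 + 665.38 + 80.64 + 450.87 = 2388.32
ΣP(2003)Q(2004) = 2.23×421 + 4.84×103 + 3.28×32 + 3.38×133 = 938.83 + 498.52 + 104.96 + 449.54 = 1991.85
P = 2388.32 / 1991.85 × 100 = 119.9046
Fisher = √(L × P) = √(119.9430 × 119.9046) = 119.9238

119.92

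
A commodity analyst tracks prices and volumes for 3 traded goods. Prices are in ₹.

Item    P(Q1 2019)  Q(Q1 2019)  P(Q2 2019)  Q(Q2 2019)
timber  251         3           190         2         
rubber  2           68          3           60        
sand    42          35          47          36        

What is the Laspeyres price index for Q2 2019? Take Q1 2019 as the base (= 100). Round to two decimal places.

Laspeyres price index uses base-period quantities as weights.
ΣP(Q2 2019)·Q(Q1 2019) = 190×3 + 3×68 + 47×35 = 570 + 204 + 1645 = 2419
ΣP(Q1 2019)·Q(Q1 2019) = 251×3 + 2×68 + 42×35 = 753 + 136 + 1470 = 2359
Index = 2419 / 2359 × 100 = 102.5435

102.54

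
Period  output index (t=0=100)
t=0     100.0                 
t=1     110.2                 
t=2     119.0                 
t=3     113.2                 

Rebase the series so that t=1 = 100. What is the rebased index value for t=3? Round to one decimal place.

Rebased(t=3) = 113.2 / 110.2 × 100 = 102.7223

102.7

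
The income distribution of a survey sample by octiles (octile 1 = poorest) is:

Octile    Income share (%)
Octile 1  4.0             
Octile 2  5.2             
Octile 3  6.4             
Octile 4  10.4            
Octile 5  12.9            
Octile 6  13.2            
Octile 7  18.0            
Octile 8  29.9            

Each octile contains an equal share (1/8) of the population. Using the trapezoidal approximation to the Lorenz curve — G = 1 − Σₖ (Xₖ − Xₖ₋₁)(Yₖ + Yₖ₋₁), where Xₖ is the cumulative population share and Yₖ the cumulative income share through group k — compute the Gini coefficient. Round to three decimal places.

0.335

Cumulative income shares Yₖ: 0.0400, 0.0920, 0.1560, 0.2600, 0.3890, 0.5210, 0.7010, 1.0000
Σ (Xₖ−Xₖ₋₁)(Yₖ+Yₖ₋₁) = (1/8)(0.0400+0.0000) + (1/8)(0.0920+0.0400) + (1/8)(0.1560+0.0920) + (1/8)(0.2600+0.1560) + (1/8)(0.3890+0.2600) + (1/8)(0.5210+0.3890) + (1/8)(0.7010+0.5210) + (1/8)(1.0000+0.7010)
  = 0.0050 + 0.0165 + 0.0310 + 0.0520 + 0.0811 + 0.1138 + 0.1527 + 0.2126 = 0.6648
G = 1 − 0.6648 = 0.3352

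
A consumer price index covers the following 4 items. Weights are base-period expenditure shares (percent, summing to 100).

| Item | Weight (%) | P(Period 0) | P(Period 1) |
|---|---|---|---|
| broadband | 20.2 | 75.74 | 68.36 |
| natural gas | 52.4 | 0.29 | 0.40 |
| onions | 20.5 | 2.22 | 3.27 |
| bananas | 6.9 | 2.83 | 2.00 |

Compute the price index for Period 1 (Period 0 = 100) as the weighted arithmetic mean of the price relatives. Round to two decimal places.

125.58

broadband: 20.2 × (68.36/75.74) = 20.2 × 0.902561 = 18.2317
natural gas: 52.4 × (0.40/0.29) = 52.4 × 1.379310 = 72.2759
onions: 20.5 × (3.27/2.22) = 20.5 × 1.472973 = 30.1959
bananas: 6.9 × (2.00/2.83) = 6.9 × 0.706714 = 4.8763
Index = Σ wᵢ·(p₁ᵢ/p₀ᵢ) = 18.2317 + 72.2759 + 30.1959 + 4.8763 = 125.5799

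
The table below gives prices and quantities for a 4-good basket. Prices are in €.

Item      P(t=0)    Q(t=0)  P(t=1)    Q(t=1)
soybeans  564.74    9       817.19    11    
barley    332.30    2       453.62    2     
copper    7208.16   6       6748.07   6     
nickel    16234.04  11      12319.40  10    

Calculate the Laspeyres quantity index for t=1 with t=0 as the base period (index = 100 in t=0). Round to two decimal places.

93.36

Laspeyres quantity index uses base-period prices as weights.
ΣP(t=0)·Q(t=1) = 564.74×11 + 332.30×2 + 7208.16×6 + 16234.04×10 = 6212.14 + 664.6 + 43248.96 + 162340.4 = 212466.1
ΣP(t=0)·Q(t=0) = 564.74×9 + 332.30×2 + 7208.16×6 + 16234.04×11 = 5082.66 + 664.6 + 43248.96 + 178574.44 = 227570.66
Index = 212466.1 / 227570.66 × 100 = 93.3627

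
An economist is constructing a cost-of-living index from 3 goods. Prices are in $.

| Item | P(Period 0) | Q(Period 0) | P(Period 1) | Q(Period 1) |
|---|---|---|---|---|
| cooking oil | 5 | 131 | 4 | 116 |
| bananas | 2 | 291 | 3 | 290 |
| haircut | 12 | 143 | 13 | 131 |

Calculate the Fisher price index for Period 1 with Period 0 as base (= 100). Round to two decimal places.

110.71

Laspeyres component (base-period weights):
ΣP(Period 1)Q(Period 0) = 4×131 + 3×291 + 13×143 = 524 + 873 + 1859 = 3256
ΣP(Period 0)Q(Period 0) = 5×131 + 2×291 + 12×143 = 655 + 582 + 1716 = 2953
L = 3256 / 2953 × 100 = 110.2608
Paasche component (current-period weights):
ΣP(Period 1)Q(Period 1) = 4×116 + 3×290 + 13×131 = 464 + 870 + 1703 = 3037
ΣP(Period 0)Q(Period 1) = 5×116 + 2×290 + 12×131 = 580 + 580 + 1572 = 2732
P = 3037 / 2732 × 100 = 111.1640
Fisher = √(L × P) = √(110.2608 × 111.1640) = 110.7114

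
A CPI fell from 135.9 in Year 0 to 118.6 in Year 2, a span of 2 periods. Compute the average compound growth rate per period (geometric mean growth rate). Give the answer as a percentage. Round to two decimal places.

-6.58%

Growth factor = (118.6/135.9)^(1/2) = (0.872701)^(1/2) = 0.934184
Growth rate = 0.934184 − 1 = -0.065816 = -6.5816%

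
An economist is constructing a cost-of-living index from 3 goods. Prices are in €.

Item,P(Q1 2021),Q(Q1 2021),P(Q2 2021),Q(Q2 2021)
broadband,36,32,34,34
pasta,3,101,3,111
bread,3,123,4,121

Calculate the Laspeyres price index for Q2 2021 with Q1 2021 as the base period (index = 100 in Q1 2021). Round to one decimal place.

Laspeyres price index uses base-period quantities as weights.
ΣP(Q2 2021)·Q(Q1 2021) = 34×32 + 3×101 + 4×123 = 1088 + 303 + 492 = 1883
ΣP(Q1 2021)·Q(Q1 2021) = 36×32 + 3×101 + 3×123 = 1152 + 303 + 369 = 1824
Index = 1883 / 1824 × 100 = 103.2346

103.2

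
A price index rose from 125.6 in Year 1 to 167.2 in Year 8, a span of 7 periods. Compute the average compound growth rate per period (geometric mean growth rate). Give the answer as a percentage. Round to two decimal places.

4.17%

Growth factor = (167.2/125.6)^(1/7) = (1.331210)^(1/7) = 1.041716
Growth rate = 1.041716 − 1 = 0.041716 = 4.1716%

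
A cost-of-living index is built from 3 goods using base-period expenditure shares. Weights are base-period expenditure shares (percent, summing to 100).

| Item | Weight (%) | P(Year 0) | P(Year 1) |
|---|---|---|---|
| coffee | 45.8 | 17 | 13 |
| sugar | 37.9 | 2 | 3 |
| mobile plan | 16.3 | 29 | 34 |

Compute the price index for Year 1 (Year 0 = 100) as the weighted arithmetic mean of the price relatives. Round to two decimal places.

110.98

coffee: 45.8 × (13/17) = 45.8 × 0.764706 = 35.0235
sugar: 37.9 × (3/2) = 37.9 × 1.500000 = 56.8500
mobile plan: 16.3 × (34/29) = 16.3 × 1.172414 = 19.1103
Index = Σ wᵢ·(p₁ᵢ/p₀ᵢ) = 35.0235 + 56.8500 + 19.1103 = 110.9839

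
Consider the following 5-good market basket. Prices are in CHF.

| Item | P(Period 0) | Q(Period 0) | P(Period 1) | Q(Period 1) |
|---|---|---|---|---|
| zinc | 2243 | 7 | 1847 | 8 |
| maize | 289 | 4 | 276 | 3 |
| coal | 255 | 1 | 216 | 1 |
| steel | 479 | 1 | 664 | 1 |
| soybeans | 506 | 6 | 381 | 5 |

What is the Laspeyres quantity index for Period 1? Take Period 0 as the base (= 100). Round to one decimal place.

107.0

Laspeyres quantity index uses base-period prices as weights.
ΣP(Period 0)·Q(Period 1) = 2243×8 + 289×3 + 255×1 + 479×1 + 506×5 = 17944 + 867 + 255 + 479 + 2530 = 22075
ΣP(Period 0)·Q(Period 0) = 2243×7 + 289×4 + 255×1 + 479×1 + 506×6 = 15701 + 1156 + 255 + 479 + 3036 = 20627
Index = 22075 / 20627 × 100 = 107.0199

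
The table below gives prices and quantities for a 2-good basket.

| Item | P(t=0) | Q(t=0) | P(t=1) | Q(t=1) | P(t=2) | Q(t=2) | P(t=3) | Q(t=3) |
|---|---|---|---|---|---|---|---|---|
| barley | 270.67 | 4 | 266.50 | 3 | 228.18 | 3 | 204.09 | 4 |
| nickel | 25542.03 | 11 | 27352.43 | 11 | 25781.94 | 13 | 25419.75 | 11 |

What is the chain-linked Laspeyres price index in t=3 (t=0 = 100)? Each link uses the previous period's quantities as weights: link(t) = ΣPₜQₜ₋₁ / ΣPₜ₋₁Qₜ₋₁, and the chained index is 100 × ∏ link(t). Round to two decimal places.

99.45

Link t=0→t=1:
ΣP(t=1)Q(t=0) = 266.50×4 + 27352.43×11 = 1066 + 300876.73 = 301942.73
ΣP(t=0)Q(t=0) = 270.67×4 + 25542.03×11 = 1082.68 + 280962.33 = 282045.01
link = 301942.73/282045.01 = 1.070548
Link t=1→t=2:
ΣP(t=2)Q(t=1) = 228.18×3 + 25781.94×11 = 684.54 + 283601.34 = 284285.88
ΣP(t=1)Q(t=1) = 266.50×3 + 27352.43×11 = 799.5 + 300876.73 = 301676.23
link = 284285.88/301676.23 = 0.942354
Link t=2→t=3:
ΣP(t=3)Q(t=2) = 204.09×3 + 25419.75×13 = 612.27 + 330456.75 = 331069.02
ΣP(t=2)Q(t=2) = 228.18×3 + 25781.94×13 = 684.54 + 335165.22 = 335849.76
link = 331069.02/335849.76 = 0.985765
Chained index = 100 × 1.070548 × 0.942354 × 0.985765 = 99.4475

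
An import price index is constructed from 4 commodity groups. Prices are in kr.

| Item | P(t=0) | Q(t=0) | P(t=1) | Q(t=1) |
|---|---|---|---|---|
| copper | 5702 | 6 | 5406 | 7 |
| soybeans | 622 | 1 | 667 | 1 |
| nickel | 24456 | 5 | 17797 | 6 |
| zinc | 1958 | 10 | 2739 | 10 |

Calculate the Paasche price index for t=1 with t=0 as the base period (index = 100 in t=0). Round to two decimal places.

83.48

Paasche price index uses current-period quantities as weights.
ΣP(t=1)·Q(t=1) = 5406×7 + 667×1 + 17797×6 + 2739×10 = 37842 + 667 + 106782 + 27390 = 172681
ΣP(t=0)·Q(t=1) = 5702×7 + 622×1 + 24456×6 + 1958×10 = 39914 + 622 + 146736 + 19580 = 206852
Index = 172681 / 206852 × 100 = 83.4805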